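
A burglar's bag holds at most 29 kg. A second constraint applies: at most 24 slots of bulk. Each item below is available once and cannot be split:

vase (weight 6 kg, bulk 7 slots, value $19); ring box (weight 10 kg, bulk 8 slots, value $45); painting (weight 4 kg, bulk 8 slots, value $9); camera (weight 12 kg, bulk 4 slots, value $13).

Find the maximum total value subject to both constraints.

$77

Feasible sets respecting both limits:
- vase+ring box+camera: weight 28, bulk 19, value 77
- vase+ring box+painting: weight 20, bulk 23, value 73
- ring box+painting+camera: weight 26, bulk 20, value 67
Best: $77.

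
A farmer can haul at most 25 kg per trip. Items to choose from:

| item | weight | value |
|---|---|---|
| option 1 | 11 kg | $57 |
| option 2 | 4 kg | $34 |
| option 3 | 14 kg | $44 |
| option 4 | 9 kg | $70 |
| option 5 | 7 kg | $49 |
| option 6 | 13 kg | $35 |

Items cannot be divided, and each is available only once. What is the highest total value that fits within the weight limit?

Check high-value combinations within 25 kg:
- option 1+option 2+option 4: weight 11+4+9=24, value 57+34+70=161
- option 2+option 4+option 5: weight 4+9+7=20, value 34+70+49=153
- option 1+option 2+option 5: weight 11+4+7=22, value 57+34+49=140
- option 1+option 4: weight 11+9=20, value 57+70=127
Best: $161.

$161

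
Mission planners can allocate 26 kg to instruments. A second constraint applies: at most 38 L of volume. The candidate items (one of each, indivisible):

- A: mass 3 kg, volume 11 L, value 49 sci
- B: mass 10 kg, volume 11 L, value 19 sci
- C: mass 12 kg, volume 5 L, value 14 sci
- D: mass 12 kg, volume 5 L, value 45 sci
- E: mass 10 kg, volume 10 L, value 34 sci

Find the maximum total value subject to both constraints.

Feasible sets respecting both limits:
- A+D+E: mass 25, volume 26, value 128
- A+B+D: mass 25, volume 27, value 113
- A+B+E: mass 23, volume 32, value 102
Best: 128 sci.

128 sci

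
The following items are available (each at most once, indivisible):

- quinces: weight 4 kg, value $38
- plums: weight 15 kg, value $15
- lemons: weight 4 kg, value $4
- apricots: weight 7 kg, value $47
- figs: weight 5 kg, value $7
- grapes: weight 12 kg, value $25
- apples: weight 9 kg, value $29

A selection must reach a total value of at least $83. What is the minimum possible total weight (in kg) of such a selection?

Subsets with value ≥ 83, sorted by total weight:
- quinces+apricots: weight 11, value 85
- quinces+lemons+apricots: weight 15, value 89
- quinces+apricots+figs: weight 16, value 92
Minimum weight: 11 kg.

11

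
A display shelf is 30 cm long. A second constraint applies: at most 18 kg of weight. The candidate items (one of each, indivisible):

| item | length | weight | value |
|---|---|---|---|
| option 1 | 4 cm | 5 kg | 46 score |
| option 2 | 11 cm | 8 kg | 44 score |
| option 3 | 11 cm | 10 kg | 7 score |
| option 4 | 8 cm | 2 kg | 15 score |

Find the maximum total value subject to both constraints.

105 score

Feasible sets respecting both limits:
- option 1+option 2+option 4: length 23, weight 15, value 105
- option 1+option 2: length 15, weight 13, value 90
- option 1+option 3+option 4: length 23, weight 17, value 68
- option 1+option 4: length 12, weight 7, value 61
Best: 105 score.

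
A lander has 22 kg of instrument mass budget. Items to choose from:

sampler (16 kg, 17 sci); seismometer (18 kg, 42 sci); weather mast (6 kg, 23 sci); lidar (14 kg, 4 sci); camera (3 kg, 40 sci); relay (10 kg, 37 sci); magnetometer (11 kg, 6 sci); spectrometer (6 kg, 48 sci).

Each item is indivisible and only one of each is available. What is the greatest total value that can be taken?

125 sci

Check high-value combinations within 22 kg:
- camera+relay+spectrometer: mass 3+10+6=19, value 40+37+48=125
- weather mast+camera+spectrometer: mass 6+3+6=15, value 23+40+48=111
- weather mast+relay+spectrometer: mass 6+10+6=22, value 23+37+48=108
- weather mast+camera+relay: mass 6+3+10=19, value 23+40+37=100
- camera+magnetometer+spectrometer: mass 3+11+6=20, value 40+6+48=94
Best: 125 sci.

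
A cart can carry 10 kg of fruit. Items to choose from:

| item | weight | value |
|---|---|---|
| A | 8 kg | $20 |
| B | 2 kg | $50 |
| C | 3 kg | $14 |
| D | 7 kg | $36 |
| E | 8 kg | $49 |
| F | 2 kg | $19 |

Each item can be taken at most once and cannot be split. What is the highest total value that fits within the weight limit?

Check high-value combinations within 10 kg:
- B+E: weight 2+8=10, value 50+49=99
- B+D: weight 2+7=9, value 50+36=86
- B+C+F: weight 2+3+2=7, value 50+14+19=83
Best: $99.

$99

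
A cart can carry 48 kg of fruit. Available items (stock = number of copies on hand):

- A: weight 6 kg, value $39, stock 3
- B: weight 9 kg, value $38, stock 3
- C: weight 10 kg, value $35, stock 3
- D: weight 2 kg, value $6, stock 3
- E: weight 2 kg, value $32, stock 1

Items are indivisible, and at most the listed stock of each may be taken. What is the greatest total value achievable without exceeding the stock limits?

$263

Best selections within weight 48 and stock limits:
- 3×A + 3×B + 1×E: weight 47, value 263
- 3×A + 2×B + 1×C + 1×E: weight 48, value 260
- 3×A + 2×B + 3×D + 1×E: weight 44, value 243
Best: $263.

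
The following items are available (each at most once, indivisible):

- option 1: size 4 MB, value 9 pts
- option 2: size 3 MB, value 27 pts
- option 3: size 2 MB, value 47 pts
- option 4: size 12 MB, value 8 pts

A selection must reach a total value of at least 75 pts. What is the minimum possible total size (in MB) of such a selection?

9

Subsets with value ≥ 75, sorted by total size:
- option 1+option 2+option 3: size 9, value 83
- option 2+option 3+option 4: size 17, value 82
- option 1+option 2+option 3+option 4: size 21, value 91
Minimum size: 9 MB.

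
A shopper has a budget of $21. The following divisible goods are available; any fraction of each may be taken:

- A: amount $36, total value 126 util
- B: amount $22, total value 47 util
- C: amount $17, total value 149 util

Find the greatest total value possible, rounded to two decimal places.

Take in order of value per unit:
- C (149/17 per unit): all 17 → value 149, running total 149.00
- A (126/36 per unit): 4 of 36 → value 4×126/36 = 14.0000, running total 163.00
Total 163.00.

163.00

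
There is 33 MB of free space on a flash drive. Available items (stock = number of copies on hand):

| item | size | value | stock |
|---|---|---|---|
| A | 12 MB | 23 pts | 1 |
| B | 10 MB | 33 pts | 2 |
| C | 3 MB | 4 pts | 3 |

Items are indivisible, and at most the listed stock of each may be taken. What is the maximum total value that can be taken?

Top feasible selections:
- 1×A + 2×B: size 32, value 89
- 2×B + 3×C: size 29, value 78
- 2×B + 2×C: size 26, value 74
Best: 89 pts.

89 pts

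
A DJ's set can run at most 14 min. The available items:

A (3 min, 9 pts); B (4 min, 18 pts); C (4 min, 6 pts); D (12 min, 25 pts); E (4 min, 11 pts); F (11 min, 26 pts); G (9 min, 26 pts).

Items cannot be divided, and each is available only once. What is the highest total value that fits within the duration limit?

44 pts

Check high-value combinations within 14 min:
- B+G: duration 4+9=13, value 18+26=44
- A+B+E: duration 3+4+4=11, value 9+18+11=38
- E+G: duration 4+9=13, value 11+26=37
- B+C+E: duration 4+4+4=12, value 18+6+11=35
Best: 44 pts.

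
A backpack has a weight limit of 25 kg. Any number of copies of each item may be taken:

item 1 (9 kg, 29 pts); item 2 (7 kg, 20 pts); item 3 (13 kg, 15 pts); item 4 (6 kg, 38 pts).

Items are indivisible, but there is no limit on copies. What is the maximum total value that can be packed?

152 pts

Best value-per-unit is item 4 at 38/6, and filling with it alone uses weight 4×6=24. No mix of the others beats 4×38 = 152.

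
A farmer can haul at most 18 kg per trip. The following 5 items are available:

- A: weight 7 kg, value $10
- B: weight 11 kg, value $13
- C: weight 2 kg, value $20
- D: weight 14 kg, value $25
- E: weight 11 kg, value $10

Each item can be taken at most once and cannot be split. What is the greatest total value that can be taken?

$45

This is a 0/1 knapsack; check combinations near the capacity.
- C+D: weight 2+14=16, value 20+25=45
- B+C: weight 11+2=13, value 13+20=33
- A+C: weight 7+2=9, value 10+20=30
- C+E: weight 2+11=13, value 20+10=30
Best: $45.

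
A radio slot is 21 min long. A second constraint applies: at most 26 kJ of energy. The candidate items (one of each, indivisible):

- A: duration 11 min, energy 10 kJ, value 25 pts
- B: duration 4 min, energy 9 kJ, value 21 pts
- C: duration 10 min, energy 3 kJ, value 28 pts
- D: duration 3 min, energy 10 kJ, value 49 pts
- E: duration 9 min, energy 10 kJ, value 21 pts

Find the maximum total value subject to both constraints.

Feasible sets respecting both limits:
- B+C+D: duration 17, energy 22, value 98
- C+D: duration 13, energy 13, value 77
- A+D: duration 14, energy 20, value 74
Best: 98 pts.

98 pts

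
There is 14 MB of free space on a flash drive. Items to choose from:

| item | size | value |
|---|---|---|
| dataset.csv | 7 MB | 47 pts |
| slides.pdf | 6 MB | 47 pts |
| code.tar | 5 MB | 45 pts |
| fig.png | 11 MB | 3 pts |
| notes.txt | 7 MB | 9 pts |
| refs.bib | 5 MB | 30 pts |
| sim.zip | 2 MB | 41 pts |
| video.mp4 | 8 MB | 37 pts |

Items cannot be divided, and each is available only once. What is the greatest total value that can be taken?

133 pts

Check high-value combinations within 14 MB:
- slides.pdf+code.tar+sim.zip: size 6+5+2=13, value 47+45+41=133
- dataset.csv+code.tar+sim.zip: size 7+5+2=14, value 47+45+41=133
- slides.pdf+refs.bib+sim.zip: size 6+5+2=13, value 47+30+41=118
- dataset.csv+refs.bib+sim.zip: size 7+5+2=14, value 47+30+41=118
Best: 133 pts.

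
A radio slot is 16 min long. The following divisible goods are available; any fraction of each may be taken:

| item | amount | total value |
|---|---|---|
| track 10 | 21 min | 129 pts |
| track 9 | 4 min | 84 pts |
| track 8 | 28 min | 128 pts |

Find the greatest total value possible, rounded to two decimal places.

157.71

Take in order of value per unit:
- track 9 (84/4 per unit): all 4 → value 84, running total 84.00
- track 10 (129/21 per unit): 12 of 21 → value 12×129/21 = 73.7143, running total 157.71
Total 157.71.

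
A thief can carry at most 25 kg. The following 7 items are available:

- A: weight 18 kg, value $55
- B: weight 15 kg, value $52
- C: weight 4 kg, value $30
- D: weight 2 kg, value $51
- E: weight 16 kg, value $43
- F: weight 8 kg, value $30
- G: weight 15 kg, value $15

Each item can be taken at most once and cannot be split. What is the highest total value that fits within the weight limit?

Check high-value combinations within 25 kg:
- A+C+D: weight 18+4+2=24, value 55+30+51=136
- B+C+D: weight 15+4+2=21, value 52+30+51=133
- B+D+F: weight 15+2+8=25, value 52+51+30=133
Best: $136.

$136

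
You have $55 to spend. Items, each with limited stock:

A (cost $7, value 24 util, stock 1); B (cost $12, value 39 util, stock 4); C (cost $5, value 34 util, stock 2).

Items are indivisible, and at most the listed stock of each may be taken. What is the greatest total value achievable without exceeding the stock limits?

209 util

Best selections within cost 55 and stock limits:
- 1×A + 3×B + 2×C: cost 53, value 209
- 4×B + 1×C: cost 53, value 190
- 3×B + 2×C: cost 46, value 185
- 1×A + 4×B: cost 55, value 180
Best: 209 util.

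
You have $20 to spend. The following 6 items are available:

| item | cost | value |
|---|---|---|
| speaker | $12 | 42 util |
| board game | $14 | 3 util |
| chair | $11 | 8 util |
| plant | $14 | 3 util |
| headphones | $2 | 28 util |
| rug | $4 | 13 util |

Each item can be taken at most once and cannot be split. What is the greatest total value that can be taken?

This is a 0/1 knapsack; check combinations near the capacity.
- speaker+headphones+rug: cost 12+2+4=18, value 42+28+13=83
- speaker+headphones: cost 12+2=14, value 42+28=70
- speaker+rug: cost 12+4=16, value 42+13=55
Best: 83 util.

83 util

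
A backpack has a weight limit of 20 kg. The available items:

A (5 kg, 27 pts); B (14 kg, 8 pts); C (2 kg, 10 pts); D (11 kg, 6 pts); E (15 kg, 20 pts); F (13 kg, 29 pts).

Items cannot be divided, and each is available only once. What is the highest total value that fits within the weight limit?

66 pts

Check high-value combinations within 20 kg:
- A+C+F: weight 5+2+13=20, value 27+10+29=66
- A+F: weight 5+13=18, value 27+29=56
- A+E: weight 5+15=20, value 27+20=47
- A+C+D: weight 5+2+11=18, value 27+10+6=43
- C+F: weight 2+13=15, value 10+29=39
Best: 66 pts.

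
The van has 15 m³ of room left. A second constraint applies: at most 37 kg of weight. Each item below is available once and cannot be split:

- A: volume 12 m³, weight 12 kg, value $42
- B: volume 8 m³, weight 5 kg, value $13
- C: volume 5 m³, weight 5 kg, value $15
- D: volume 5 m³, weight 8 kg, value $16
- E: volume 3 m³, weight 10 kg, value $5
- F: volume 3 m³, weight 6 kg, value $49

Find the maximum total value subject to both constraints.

$91

Feasible sets respecting both limits:
- A+F: volume 15, weight 18, value 91
- C+D+F: volume 13, weight 19, value 80
- D+E+F: volume 11, weight 24, value 70
- C+E+F: volume 11, weight 21, value 69
Best: $91.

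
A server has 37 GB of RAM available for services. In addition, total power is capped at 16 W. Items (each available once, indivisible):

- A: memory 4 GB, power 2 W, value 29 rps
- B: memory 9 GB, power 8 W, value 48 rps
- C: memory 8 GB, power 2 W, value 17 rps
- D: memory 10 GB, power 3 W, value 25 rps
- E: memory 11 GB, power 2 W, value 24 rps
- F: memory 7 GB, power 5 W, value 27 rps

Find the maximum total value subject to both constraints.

Feasible sets respecting both limits:
- A+B+D+E: memory 34, power 15, value 126
- A+B+C+D: memory 31, power 15, value 119
- A+B+C+E: memory 32, power 14, value 118
Best: 126 rps.

126 rps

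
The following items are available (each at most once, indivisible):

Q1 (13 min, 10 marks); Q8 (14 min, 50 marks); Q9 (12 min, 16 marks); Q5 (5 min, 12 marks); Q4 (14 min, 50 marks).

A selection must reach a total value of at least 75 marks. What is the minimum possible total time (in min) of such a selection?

28

Subsets with value ≥ 75, sorted by total time:
- Q8+Q4: time 28, value 100
- Q8+Q9+Q5: time 31, value 78
Minimum time: 28 min.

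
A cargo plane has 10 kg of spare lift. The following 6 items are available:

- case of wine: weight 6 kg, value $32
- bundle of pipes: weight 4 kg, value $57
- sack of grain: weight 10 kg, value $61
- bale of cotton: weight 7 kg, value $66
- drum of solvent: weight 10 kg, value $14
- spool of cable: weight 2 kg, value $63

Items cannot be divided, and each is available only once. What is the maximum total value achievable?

$129

Check high-value combinations within 10 kg:
- bale of cotton+spool of cable: weight 7+2=9, value 66+63=129
- bundle of pipes+spool of cable: weight 4+2=6, value 57+63=120
- case of wine+spool of cable: weight 6+2=8, value 32+63=95
- case of wine+bundle of pipes: weight 6+4=10, value 32+57=89
Best: $129.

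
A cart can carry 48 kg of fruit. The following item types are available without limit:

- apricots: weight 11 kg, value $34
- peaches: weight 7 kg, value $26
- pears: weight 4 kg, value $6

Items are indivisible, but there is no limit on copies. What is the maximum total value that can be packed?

$164

Best value-per-unit is peaches at 26/7; filling with it alone gives 6×26 = 156.
Optimal mix: 1×apricots + 5×peaches → weight 46, value 164.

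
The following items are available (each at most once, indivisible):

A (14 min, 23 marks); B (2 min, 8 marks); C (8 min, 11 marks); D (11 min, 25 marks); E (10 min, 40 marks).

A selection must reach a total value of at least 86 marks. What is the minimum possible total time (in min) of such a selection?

Subsets with value ≥ 86, sorted by total time:
- A+D+E: time 35, value 88
- A+B+D+E: time 37, value 96
- A+C+D+E: time 43, value 99
- A+B+C+D+E: time 45, value 107
Minimum time: 35 min.

35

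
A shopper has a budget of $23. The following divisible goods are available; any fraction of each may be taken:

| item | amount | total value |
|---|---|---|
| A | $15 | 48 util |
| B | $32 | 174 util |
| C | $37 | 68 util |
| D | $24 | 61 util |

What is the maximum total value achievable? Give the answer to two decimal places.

125.06

Take in order of value per unit:
- B (174/32 per unit): 23 of 32 → value 23×174/32 = 125.0625, running total 125.06
Total 125.06.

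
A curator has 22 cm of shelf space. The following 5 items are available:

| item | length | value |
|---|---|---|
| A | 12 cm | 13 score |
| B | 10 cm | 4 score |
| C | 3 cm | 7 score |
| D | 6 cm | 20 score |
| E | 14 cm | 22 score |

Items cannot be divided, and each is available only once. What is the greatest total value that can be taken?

This is a 0/1 knapsack; check combinations near the capacity.
- D+E: length 6+14=20, value 20+22=42
- A+C+D: length 12+3+6=21, value 13+7+20=40
- A+D: length 12+6=18, value 13+20=33
- B+C+D: length 10+3+6=19, value 4+7+20=31
- C+E: length 3+14=17, value 7+22=29
Best: 42 score.

42 score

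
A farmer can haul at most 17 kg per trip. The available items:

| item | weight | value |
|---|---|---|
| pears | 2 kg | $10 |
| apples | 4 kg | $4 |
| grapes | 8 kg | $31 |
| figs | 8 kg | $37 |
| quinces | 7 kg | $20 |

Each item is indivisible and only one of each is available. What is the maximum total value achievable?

$68

Check high-value combinations within 17 kg:
- grapes+figs: weight 8+8=16, value 31+37=68
- pears+figs+quinces: weight 2+8+7=17, value 10+37+20=67
- pears+grapes+quinces: weight 2+8+7=17, value 10+31+20=61
- figs+quinces: weight 8+7=15, value 37+20=57
Best: $68.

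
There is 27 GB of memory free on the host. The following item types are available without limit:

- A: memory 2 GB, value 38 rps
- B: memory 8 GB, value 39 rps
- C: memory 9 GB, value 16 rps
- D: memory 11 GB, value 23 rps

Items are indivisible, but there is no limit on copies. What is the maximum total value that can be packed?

494 rps

Best value-per-unit is A at 38/2, and filling with it alone uses memory 13×2=26. No mix of the others beats 13×38 = 494.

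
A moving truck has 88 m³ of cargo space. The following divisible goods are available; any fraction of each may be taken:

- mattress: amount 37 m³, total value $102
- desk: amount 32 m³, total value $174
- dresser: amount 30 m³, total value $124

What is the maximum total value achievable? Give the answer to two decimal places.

369.68

Take in order of value per unit:
- desk (174/32 per unit): all 32 → value 174, running total 174.00
- dresser (124/30 per unit): all 30 → value 124, running total 298.00
- mattress (102/37 per unit): 26 of 37 → value 26×102/37 = 71.6757, running total 369.68
Total 369.68.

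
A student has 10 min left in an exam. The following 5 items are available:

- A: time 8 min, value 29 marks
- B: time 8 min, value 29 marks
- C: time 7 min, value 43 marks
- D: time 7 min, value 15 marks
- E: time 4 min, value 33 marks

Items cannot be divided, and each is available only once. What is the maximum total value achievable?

43 marks

Check high-value combinations within 10 min:
- C: time 7, value 43
- E: time 4, value 33
- A: time 8, value 29
Best: 43 marks.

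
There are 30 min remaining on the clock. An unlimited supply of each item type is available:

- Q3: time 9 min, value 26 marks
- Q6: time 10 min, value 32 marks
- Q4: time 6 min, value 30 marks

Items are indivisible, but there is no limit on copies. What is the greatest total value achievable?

150 marks

Best value-per-unit is Q4 at 30/6, and filling with it alone uses time 5×6=30. No mix of the others beats 5×30 = 150.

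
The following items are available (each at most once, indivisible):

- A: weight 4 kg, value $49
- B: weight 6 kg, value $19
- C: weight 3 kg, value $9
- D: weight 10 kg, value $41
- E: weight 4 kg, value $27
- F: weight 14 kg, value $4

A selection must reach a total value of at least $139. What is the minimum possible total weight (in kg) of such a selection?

Subsets with value ≥ 139, sorted by total weight:
- A+B+C+D+E: weight 27, value 145
- A+B+D+E+F: weight 38, value 140
Minimum weight: 27 kg.

27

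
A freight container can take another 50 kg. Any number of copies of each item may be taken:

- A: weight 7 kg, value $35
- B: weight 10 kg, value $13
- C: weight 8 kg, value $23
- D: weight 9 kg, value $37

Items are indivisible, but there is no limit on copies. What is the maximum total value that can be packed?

Best value-per-unit is A at 35/7, and filling with it alone uses weight 7×7=49. No mix of the others beats 7×35 = 245.

$245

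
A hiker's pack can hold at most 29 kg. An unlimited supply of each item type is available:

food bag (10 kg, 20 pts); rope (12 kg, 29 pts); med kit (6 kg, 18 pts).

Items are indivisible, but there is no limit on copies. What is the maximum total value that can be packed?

Best value-per-unit is med kit at 18/6; filling with it alone gives 4×18 = 72.
Optimal mix: 1×food bag + 3×med kit → weight 28, value 74.

74 pts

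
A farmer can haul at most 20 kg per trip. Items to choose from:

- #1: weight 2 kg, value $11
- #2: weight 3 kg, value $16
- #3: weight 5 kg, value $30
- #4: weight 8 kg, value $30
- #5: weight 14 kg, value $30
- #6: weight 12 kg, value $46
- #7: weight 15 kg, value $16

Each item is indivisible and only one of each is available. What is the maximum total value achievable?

This is a 0/1 knapsack; check combinations near the capacity.
- #2+#3+#6: weight 3+5+12=20, value 16+30+46=92
- #1+#2+#3+#4: weight 2+3+5+8=18, value 11+16+30+30=87
- #1+#3+#6: weight 2+5+12=19, value 11+30+46=87
- #2+#3+#4: weight 3+5+8=16, value 16+30+30=76
- #3+#6: weight 5+12=17, value 30+46=76
Best: $92.

$92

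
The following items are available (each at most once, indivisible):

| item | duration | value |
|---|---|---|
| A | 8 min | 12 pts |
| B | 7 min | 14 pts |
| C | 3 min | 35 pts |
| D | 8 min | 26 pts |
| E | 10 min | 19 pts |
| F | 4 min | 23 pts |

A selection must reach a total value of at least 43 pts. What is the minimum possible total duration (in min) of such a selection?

Subsets with value ≥ 43, sorted by total duration:
- C+F: duration 7, value 58
- B+C: duration 10, value 49
Minimum duration: 7 min.

7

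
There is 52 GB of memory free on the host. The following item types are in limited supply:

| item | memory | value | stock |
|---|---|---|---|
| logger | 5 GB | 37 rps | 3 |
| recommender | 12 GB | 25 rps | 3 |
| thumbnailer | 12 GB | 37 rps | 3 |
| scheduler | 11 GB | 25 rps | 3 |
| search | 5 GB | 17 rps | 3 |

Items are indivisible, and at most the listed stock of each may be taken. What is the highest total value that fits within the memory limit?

Top feasible selections:
- 3×logger + 3×thumbnailer: memory 51, value 222
- 3×logger + 2×thumbnailer + 2×search: memory 49, value 219
Best: 222 rps.

222 rps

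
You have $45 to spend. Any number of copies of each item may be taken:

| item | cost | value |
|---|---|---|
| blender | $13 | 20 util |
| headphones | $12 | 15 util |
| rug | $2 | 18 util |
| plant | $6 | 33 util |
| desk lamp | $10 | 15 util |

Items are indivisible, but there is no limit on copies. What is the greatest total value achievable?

396 util

Best value-per-unit is rug at 18/2, and filling with it alone uses cost 22×2=44. No mix of the others beats 22×18 = 396.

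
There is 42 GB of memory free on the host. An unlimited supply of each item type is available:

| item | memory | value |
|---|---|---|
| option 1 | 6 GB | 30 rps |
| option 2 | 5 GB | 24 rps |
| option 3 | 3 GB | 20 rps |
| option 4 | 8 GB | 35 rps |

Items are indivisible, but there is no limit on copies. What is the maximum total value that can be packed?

Best value-per-unit is option 3 at 20/3, and filling with it alone uses memory 14×3=42. No mix of the others beats 14×20 = 280.

280 rps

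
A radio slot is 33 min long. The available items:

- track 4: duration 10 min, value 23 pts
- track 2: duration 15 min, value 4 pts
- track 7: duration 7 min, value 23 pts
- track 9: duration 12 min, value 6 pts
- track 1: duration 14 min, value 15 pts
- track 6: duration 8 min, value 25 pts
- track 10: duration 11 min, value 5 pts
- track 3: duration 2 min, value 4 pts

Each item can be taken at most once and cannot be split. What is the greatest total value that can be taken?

75 pts

This is a 0/1 knapsack; check combinations near the capacity.
- track 4+track 7+track 6+track 3: duration 10+7+8+2=27, value 23+23+25+4=75
- track 4+track 7+track 6: duration 10+7+8=25, value 23+23+25=71
- track 7+track 1+track 6+track 3: duration 7+14+8+2=31, value 23+15+25+4=67
- track 4+track 7+track 1+track 3: duration 10+7+14+2=33, value 23+23+15+4=65
- track 7+track 1+track 6: duration 7+14+8=29, value 23+15+25=63
Best: 75 pts.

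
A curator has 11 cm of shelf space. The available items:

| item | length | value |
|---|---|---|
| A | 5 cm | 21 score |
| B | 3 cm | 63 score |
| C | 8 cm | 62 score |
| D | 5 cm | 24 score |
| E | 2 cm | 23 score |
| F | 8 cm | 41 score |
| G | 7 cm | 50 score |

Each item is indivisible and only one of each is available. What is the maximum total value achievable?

Check high-value combinations within 11 cm:
- B+C: length 3+8=11, value 63+62=125
- B+G: length 3+7=10, value 63+50=113
- B+D+E: length 3+5+2=10, value 63+24+23=110
- A+B+E: length 5+3+2=10, value 21+63+23=107
Best: 125 score.

125 score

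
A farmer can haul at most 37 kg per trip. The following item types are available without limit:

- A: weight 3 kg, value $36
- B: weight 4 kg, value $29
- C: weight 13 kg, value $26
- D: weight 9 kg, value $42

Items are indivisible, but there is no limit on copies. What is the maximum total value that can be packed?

Best value-per-unit is A at 36/3, and filling with it alone uses weight 12×3=36. No mix of the others beats 12×36 = 432.

$432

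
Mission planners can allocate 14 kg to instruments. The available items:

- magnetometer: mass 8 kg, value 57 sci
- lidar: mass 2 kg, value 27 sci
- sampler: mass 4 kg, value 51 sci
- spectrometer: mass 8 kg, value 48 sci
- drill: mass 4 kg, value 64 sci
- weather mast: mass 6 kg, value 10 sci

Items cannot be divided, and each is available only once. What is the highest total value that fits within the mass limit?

Check high-value combinations within 14 kg:
- magnetometer+lidar+drill: mass 8+2+4=14, value 57+27+64=148
- lidar+sampler+drill: mass 2+4+4=10, value 27+51+64=142
- lidar+spectrometer+drill: mass 2+8+4=14, value 27+48+64=139
Best: 148 sci.

148 sci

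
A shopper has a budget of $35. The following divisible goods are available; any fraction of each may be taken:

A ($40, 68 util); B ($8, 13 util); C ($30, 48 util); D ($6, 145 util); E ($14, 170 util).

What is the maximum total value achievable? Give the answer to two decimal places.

Take in order of value per unit:
- D (145/6 per unit): all 6 → value 145, running total 145.00
- E (170/14 per unit): all 14 → value 170, running total 315.00
- A (68/40 per unit): 15 of 40 → value 15×68/40 = 25.5000, running total 340.50
Total 340.50.

340.50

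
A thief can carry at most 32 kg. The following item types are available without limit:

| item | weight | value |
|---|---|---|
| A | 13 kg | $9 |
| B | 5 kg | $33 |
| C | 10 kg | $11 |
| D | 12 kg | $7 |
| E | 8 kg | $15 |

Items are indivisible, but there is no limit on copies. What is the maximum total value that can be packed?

Best value-per-unit is B at 33/5, and filling with it alone uses weight 6×5=30. No mix of the others beats 6×33 = 198.

$198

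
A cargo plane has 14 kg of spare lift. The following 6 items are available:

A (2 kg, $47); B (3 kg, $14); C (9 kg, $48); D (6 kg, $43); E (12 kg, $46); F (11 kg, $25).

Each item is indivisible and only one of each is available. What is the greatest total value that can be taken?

Check high-value combinations within 14 kg:
- A+B+C: weight 2+3+9=14, value 47+14+48=109
- A+B+D: weight 2+3+6=11, value 47+14+43=104
- A+C: weight 2+9=11, value 47+48=95
- A+E: weight 2+12=14, value 47+46=93
- A+D: weight 2+6=8, value 47+43=90
Best: $109.

$109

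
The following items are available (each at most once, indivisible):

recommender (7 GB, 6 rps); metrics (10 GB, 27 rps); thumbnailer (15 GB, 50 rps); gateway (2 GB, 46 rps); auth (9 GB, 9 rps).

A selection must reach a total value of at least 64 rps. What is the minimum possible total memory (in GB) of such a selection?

12

Subsets with value ≥ 64, sorted by total memory:
- metrics+gateway: memory 12, value 73
- thumbnailer+gateway: memory 17, value 96
Minimum memory: 12 GB.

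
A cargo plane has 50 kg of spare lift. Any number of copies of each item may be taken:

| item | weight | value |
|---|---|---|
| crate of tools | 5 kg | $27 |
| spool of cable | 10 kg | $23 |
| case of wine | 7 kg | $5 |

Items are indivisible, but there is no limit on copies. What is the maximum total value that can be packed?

Best value-per-unit is crate of tools at 27/5, and filling with it alone uses weight 10×5=50. No mix of the others beats 10×27 = 270.

$270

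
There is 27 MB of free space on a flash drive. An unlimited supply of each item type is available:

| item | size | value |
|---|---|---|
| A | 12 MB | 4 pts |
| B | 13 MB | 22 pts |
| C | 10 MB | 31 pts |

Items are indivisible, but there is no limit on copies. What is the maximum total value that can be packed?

Best value-per-unit is C at 31/10, and filling with it alone uses size 2×10=20. No mix of the others beats 2×31 = 62.

62 pts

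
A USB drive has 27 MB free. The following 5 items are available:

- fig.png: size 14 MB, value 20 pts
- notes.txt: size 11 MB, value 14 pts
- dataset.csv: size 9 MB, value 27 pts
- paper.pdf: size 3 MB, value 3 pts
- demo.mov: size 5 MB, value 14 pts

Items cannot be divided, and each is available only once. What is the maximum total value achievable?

55 pts

Check high-value combinations within 27 MB:
- notes.txt+dataset.csv+demo.mov: size 11+9+5=25, value 14+27+14=55
- fig.png+dataset.csv+paper.pdf: size 14+9+3=26, value 20+27+3=50
- fig.png+dataset.csv: size 14+9=23, value 20+27=47
- dataset.csv+paper.pdf+demo.mov: size 9+3+5=17, value 27+3+14=44
- notes.txt+dataset.csv+paper.pdf: size 11+9+3=23, value 14+27+3=44
Best: 55 pts.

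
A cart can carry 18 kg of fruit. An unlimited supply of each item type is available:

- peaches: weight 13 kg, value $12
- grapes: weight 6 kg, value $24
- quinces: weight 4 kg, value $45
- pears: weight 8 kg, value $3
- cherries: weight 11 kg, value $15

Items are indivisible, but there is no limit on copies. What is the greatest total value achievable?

$180

Best value-per-unit is quinces at 45/4, and filling with it alone uses weight 4×4=16. No mix of the others beats 4×45 = 180.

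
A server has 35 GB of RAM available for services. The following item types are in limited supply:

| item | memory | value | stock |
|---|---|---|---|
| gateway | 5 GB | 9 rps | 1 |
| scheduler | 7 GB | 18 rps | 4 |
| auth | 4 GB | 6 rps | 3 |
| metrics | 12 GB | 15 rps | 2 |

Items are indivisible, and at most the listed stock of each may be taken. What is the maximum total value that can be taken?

Top feasible selections:
- 1×gateway + 4×scheduler: memory 33, value 81
- 4×scheduler + 1×auth: memory 32, value 78
- 1×gateway + 3×scheduler + 2×auth: memory 34, value 75
Best: 81 rps.

81 rps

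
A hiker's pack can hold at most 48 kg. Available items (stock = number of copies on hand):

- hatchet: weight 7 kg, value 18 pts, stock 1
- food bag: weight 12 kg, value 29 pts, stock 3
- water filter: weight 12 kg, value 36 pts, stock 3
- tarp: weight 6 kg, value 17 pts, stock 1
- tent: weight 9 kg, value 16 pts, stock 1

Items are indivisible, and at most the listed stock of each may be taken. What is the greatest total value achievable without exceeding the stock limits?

137 pts

Best selections within weight 48 and stock limits:
- 1×food bag + 3×water filter: weight 48, value 137
- 2×food bag + 2×water filter: weight 48, value 130
- 1×hatchet + 3×water filter: weight 43, value 126
Best: 137 pts.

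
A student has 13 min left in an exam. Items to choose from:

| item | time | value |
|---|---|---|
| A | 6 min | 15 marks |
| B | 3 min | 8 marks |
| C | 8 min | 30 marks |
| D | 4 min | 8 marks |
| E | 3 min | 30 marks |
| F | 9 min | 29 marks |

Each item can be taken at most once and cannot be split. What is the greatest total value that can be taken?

60 marks

Check high-value combinations within 13 min:
- C+E: time 8+3=11, value 30+30=60
- E+F: time 3+9=12, value 30+29=59
- A+B+E: time 6+3+3=12, value 15+8+30=53
Best: 60 marks.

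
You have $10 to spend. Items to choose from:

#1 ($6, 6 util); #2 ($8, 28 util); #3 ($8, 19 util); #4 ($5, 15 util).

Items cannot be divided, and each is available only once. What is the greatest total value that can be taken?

28 util

Check high-value combinations within $10:
- #2: cost 8, value 28
- #3: cost 8, value 19
- #4: cost 5, value 15
- #1: cost 6, value 6
Best: 28 util.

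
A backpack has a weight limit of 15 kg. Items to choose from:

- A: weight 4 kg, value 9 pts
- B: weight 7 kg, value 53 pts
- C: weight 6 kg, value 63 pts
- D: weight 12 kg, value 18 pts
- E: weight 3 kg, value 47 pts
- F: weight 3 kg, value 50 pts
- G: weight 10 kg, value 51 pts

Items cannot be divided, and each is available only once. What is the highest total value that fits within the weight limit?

160 pts

Check high-value combinations within 15 kg:
- C+E+F: weight 6+3+3=12, value 63+47+50=160
- B+E+F: weight 7+3+3=13, value 53+47+50=150
- A+C+F: weight 4+6+3=13, value 9+63+50=122
Best: 160 pts.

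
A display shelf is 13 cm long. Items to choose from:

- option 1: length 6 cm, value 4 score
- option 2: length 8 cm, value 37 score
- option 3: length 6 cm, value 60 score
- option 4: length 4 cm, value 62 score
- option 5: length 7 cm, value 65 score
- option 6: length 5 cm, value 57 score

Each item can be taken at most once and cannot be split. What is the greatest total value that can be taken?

127 score

Check high-value combinations within 13 cm:
- option 4+option 5: length 4+7=11, value 62+65=127
- option 3+option 5: length 6+7=13, value 60+65=125
- option 3+option 4: length 6+4=10, value 60+62=122
- option 5+option 6: length 7+5=12, value 65+57=122
Best: 127 score.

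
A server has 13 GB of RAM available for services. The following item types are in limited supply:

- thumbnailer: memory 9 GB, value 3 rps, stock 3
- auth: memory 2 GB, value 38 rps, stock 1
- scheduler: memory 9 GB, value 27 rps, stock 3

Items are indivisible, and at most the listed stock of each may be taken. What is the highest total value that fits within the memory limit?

Best selections within memory 13 and stock limits:
- 1×auth + 1×scheduler: memory 11, value 65
- 1×thumbnailer + 1×auth: memory 11, value 41
- 1×auth: memory 2, value 38
- 1×scheduler: memory 9, value 27
Best: 65 rps.

65 rps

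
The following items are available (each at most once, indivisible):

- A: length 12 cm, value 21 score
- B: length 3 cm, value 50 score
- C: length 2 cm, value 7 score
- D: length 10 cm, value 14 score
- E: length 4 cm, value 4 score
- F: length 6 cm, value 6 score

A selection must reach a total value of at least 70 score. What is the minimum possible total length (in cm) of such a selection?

Subsets with value ≥ 70, sorted by total length:
- A+B: length 15, value 71
- B+C+D: length 15, value 71
- A+B+C: length 17, value 78
- A+B+E: length 19, value 75
Minimum length: 15 cm.

15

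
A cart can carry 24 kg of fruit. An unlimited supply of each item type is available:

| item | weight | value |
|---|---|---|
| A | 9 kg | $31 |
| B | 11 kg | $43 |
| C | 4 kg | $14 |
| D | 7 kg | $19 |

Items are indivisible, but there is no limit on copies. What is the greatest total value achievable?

Best value-per-unit is B at 43/11; filling with it alone gives 2×43 = 86.
Optimal mix: 1×A + 1×B + 1×C → weight 24, value 88.

$88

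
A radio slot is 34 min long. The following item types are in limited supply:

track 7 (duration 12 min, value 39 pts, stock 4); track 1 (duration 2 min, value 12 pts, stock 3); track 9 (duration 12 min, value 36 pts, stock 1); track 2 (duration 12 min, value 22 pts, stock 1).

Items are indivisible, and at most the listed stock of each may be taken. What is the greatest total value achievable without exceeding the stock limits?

114 pts

Best selections within duration 34 and stock limits:
- 2×track 7 + 3×track 1: duration 30, value 114
- 1×track 7 + 3×track 1 + 1×track 9: duration 30, value 111
Best: 114 pts.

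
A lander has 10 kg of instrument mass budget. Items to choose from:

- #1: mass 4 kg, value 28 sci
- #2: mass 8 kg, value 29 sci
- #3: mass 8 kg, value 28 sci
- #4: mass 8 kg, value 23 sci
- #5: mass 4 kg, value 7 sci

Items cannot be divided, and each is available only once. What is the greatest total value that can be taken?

Check high-value combinations within 10 kg:
- #1+#5: mass 4+4=8, value 28+7=35
- #2: mass 8, value 29
- #1: mass 4, value 28
- #3: mass 8, value 28
Best: 35 sci.

35 sci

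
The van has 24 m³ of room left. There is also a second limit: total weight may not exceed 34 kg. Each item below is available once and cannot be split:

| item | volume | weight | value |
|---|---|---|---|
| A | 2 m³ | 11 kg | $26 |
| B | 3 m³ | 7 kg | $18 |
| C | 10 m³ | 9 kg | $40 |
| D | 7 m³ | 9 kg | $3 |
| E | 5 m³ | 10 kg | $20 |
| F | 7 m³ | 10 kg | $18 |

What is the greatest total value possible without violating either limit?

Feasible sets respecting both limits:
- A+C+E: volume 17, weight 30, value 86
- A+B+C: volume 15, weight 27, value 84
- A+C+F: volume 19, weight 30, value 84
Best: $86.

$86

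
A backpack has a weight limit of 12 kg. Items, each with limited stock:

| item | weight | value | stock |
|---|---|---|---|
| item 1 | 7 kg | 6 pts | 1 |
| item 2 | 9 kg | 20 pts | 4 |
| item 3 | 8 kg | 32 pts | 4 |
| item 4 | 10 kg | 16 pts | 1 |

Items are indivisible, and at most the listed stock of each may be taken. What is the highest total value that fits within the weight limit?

32 pts

Best selections within weight 12 and stock limits:
- 1×item 3: weight 8, value 32
- 1×item 2: weight 9, value 20
Best: 32 pts.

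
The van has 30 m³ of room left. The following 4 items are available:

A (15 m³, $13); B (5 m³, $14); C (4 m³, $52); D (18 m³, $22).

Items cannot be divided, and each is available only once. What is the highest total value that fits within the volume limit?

Check high-value combinations within 30 m³:
- B+C+D: volume 5+4+18=27, value 14+52+22=88
- A+B+C: volume 15+5+4=24, value 13+14+52=79
- C+D: volume 4+18=22, value 52+22=74
- B+C: volume 5+4=9, value 14+52=66
Best: $88.

$88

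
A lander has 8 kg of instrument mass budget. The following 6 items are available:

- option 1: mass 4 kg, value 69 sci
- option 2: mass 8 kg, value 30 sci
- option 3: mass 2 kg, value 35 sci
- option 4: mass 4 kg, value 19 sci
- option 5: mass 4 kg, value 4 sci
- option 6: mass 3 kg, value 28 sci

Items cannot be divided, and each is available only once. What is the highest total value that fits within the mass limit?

104 sci

Check high-value combinations within 8 kg:
- option 1+option 3: mass 4+2=6, value 69+35=104
- option 1+option 6: mass 4+3=7, value 69+28=97
- option 1+option 4: mass 4+4=8, value 69+19=88
- option 1+option 5: mass 4+4=8, value 69+4=73
- option 1: mass 4, value 69
Best: 104 sci.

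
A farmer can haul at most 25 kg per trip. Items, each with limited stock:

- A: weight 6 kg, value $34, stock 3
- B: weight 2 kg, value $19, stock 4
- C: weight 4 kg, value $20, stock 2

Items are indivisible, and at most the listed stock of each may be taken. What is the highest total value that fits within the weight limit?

$164

Best selections within weight 25 and stock limits:
- 2×A + 4×B + 1×C: weight 24, value 164
- 3×A + 3×B: weight 24, value 159
- 1×A + 4×B + 2×C: weight 22, value 150
- 2×A + 2×B + 2×C: weight 24, value 146
Best: $164.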